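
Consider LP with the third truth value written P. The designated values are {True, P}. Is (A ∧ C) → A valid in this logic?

Every assignment of A, C over {True, P, False} gives a value in {True, P}.
In particular, with A=P, C=P: (A ∧ C) → A = P.

Yes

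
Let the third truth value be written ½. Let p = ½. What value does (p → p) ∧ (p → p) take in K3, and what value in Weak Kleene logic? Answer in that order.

In K3: p → p = ½ → ½ = ½
p → p = ½ → ½ = ½
(p → p) ∧ (p → p) = ½ ∧ ½ = ½
In Weak Kleene logic: p → p = ½ → ½ = ½
p → p = ½ → ½ = ½
(p → p) ∧ (p → p) = ½ ∧ ½ = ½

½; ½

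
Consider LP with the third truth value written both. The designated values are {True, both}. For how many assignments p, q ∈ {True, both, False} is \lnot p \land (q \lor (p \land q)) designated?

4

Designated under: (p=both, q=True); (p=both, q=both); (p=False, q=True); (p=False, q=both).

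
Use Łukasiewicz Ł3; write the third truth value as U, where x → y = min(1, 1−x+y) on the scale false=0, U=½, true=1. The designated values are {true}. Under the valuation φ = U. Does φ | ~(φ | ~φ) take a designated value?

No

~φ = ~U = U
φ | ~φ = U | U = U
~(φ | ~φ) = ~U = U
φ | ~(φ | ~φ) = U | U = U
U ∉ {true}.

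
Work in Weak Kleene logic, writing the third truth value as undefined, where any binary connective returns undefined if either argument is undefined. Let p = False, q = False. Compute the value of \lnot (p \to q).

False

p \to q = False \to False = True
\lnot (p \to q) = \lnot True = False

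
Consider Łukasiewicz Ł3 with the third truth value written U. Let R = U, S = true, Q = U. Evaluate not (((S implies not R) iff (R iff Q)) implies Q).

not R = not U = U
S implies not R = true implies U = U  [min(1, 1−1+½)]
R iff Q = U iff U = true
(S implies not R) iff (R iff Q) = U iff true = U
((S implies not R) iff (R iff Q)) implies Q = U implies U = true
not (((S implies not R) iff (R iff Q)) implies Q) = not true = false

false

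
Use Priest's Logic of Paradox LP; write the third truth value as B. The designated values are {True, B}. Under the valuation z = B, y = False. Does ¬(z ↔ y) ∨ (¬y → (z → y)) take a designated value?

z ↔ y = B ↔ False = B
¬(z ↔ y) = ¬B = B
¬y = ¬False = True
z → y = B → False = B
¬y → (z → y) = True → B = B
¬(z ↔ y) ∨ (¬y → (z → y)) = B ∨ B = B
B ∈ {True, B}.

Yes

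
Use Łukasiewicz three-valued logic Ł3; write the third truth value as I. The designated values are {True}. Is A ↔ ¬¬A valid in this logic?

Every assignment of A over {True, I, False} gives a value in {True}.
In particular, with A=I: A ↔ ¬¬A = True.

Yes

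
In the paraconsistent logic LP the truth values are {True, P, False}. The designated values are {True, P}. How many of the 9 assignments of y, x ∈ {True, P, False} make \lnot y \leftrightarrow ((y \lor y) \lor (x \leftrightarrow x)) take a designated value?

6

Of the 9 assignments, 6 give a value in {True, P}.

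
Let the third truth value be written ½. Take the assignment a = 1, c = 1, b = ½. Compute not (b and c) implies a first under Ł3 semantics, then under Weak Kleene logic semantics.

1; ½

In Ł3: b and c = ½ and 1 = ½
not (b and c) = not ½ = ½
not (b and c) implies a = ½ implies 1 = 1  [min(1, 1−½+1)]
In Weak Kleene logic: b and c = ½ and 1 = ½
not (b and c) = not ½ = ½
not (b and c) implies a = ½ implies 1 = ½  [any arg is the third value ⇒ result is the third value]
They differ because Ł3 and Weak Kleene logic treat ½ differently under the binary connectives.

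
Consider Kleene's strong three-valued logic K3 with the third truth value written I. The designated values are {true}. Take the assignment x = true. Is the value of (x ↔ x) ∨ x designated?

Yes

x ↔ x = true ↔ true = true
(x ↔ x) ∨ x = true ∨ true = true
true ∈ {true}.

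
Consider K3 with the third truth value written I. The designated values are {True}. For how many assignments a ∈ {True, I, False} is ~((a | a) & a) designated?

1

a=True: False ·
a=I: I ·
a=False: True ✓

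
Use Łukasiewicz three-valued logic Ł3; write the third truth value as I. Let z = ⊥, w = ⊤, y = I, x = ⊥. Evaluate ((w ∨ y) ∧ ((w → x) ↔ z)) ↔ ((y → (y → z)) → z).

⊥

w ∨ y = ⊤ ∨ I = ⊤
w → x = ⊤ → ⊥ = ⊥
(w → x) ↔ z = ⊥ ↔ ⊥ = ⊤
(w ∨ y) ∧ ((w → x) ↔ z) = ⊤ ∧ ⊤ = ⊤
y → z = I → ⊥ = I  [min(1, 1−½+0)]
y → (y → z) = I → I = ⊤
(y → (y → z)) → z = ⊤ → ⊥ = ⊥
((w ∨ y) ∧ ((w → x) ↔ z)) ↔ ((y → (y → z)) → z) = ⊤ ↔ ⊥ = ⊥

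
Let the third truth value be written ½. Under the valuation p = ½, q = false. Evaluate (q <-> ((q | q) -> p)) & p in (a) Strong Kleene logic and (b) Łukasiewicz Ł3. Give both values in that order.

false; false

In Strong Kleene logic: q | q = false | false = false
(q | q) -> p = false -> ½ = true  [~false | ½]
q <-> ((q | q) -> p) = false <-> true = false
(q <-> ((q | q) -> p)) & p = false & ½ = false
In Łukasiewicz Ł3: q | q = false | false = false
(q | q) -> p = false -> ½ = true  [min(1, 1−0+½)]
q <-> ((q | q) -> p) = false <-> true = false
(q <-> ((q | q) -> p)) & p = false & ½ = false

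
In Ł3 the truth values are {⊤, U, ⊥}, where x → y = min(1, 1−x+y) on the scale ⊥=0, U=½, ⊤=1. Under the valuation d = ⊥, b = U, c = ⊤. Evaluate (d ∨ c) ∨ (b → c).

⊤

d ∨ c = ⊥ ∨ ⊤ = ⊤
b → c = U → ⊤ = ⊤  [min(1, 1−½+1)]
(d ∨ c) ∨ (b → c) = ⊤ ∨ ⊤ = ⊤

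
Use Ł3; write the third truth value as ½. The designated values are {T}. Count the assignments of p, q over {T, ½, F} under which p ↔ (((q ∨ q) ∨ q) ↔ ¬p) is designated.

4

Designated under: (p=T, q=F); (p=½, q=T); (p=½, q=F); (p=F, q=F).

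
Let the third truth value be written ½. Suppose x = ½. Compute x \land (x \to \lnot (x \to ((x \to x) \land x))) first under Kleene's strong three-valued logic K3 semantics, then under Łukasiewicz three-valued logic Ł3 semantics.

In Kleene's strong three-valued logic K3: x \to x = ½ \to ½ = ½
(x \to x) \land x = ½ \land ½ = ½
x \to ((x \to x) \land x) = ½ \to ½ = ½
\lnot (x \to ((x \to x) \land x)) = \lnot ½ = ½
x \to \lnot (x \to ((x \to x) \land x)) = ½ \to ½ = ½
x \land (x \to \lnot (x \to ((x \to x) \land x))) = ½ \land ½ = ½
In Łukasiewicz three-valued logic Ł3: x \to x = ½ \to ½ = 1
(x \to x) \land x = 1 \land ½ = ½
x \to ((x \to x) \land x) = ½ \to ½ = 1
\lnot (x \to ((x \to x) \land x)) = \lnot 1 = 0
x \to \lnot (x \to ((x \to x) \land x)) = ½ \to 0 = ½
x \land (x \to \lnot (x \to ((x \to x) \land x))) = ½ \land ½ = ½

½; ½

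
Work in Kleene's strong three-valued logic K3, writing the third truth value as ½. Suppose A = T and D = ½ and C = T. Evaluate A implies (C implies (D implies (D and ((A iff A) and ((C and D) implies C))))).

A iff A = T iff T = T
C and D = T and ½ = ½
(C and D) implies C = ½ implies T = T  [not ½ or T]
(A iff A) and ((C and D) implies C) = T and T = T
D and ((A iff A) and ((C and D) implies C)) = ½ and T = ½
D implies (D and ((A iff A) and ((C and D) implies C))) = ½ implies ½ = ½
C implies (D implies (D and ((A iff A) and ((C and D) implies C)))) = T implies ½ = ½
A implies (C implies (D implies (D and ((A iff A) and ((C and D) implies C))))) = T implies ½ = ½

½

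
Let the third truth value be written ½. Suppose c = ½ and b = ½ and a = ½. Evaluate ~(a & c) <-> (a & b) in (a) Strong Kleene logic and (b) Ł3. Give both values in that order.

½; true

In Strong Kleene logic: a & c = ½ & ½ = ½
~(a & c) = ~½ = ½
a & b = ½ & ½ = ½
~(a & c) <-> (a & b) = ½ <-> ½ = ½
In Ł3: a & c = ½ & ½ = ½
~(a & c) = ~½ = ½
a & b = ½ & ½ = ½
~(a & c) <-> (a & b) = ½ <-> ½ = true  [1 − |½−½|]
They differ because Strong Kleene logic and Ł3 treat ½ differently under implication.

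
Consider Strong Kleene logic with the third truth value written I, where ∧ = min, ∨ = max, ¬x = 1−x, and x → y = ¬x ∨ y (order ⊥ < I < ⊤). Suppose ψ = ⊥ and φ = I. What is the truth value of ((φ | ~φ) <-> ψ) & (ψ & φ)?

⊥

~φ = ~I = I
φ | ~φ = I | I = I
(φ | ~φ) <-> ψ = I <-> ⊥ = I
ψ & φ = ⊥ & I = ⊥
((φ | ~φ) <-> ψ) & (ψ & φ) = I & ⊥ = ⊥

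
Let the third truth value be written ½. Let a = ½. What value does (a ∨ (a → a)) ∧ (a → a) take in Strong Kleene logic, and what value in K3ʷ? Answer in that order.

½; ½

In Strong Kleene logic: a → a = ½ → ½ = ½  [¬½ ∨ ½]
a ∨ (a → a) = ½ ∨ ½ = ½
a → a = ½ → ½ = ½
(a ∨ (a → a)) ∧ (a → a) = ½ ∧ ½ = ½
In K3ʷ: a → a = ½ → ½ = ½
a ∨ (a → a) = ½ ∨ ½ = ½
a → a = ½ → ½ = ½
(a ∨ (a → a)) ∧ (a → a) = ½ ∧ ½ = ½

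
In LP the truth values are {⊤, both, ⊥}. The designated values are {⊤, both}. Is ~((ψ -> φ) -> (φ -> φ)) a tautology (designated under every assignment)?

No

Countermodel: ψ=⊤, φ=⊤ gives ⊥, which is not designated.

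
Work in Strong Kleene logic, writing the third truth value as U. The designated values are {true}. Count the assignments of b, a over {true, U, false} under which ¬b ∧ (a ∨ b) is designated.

1

Designated under: (b=false, a=true).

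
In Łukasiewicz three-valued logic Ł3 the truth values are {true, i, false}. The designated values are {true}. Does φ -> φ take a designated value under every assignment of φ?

Yes

Every assignment of φ over {true, i, false} gives a value in {true}.
In particular, with φ=i: φ -> φ = true.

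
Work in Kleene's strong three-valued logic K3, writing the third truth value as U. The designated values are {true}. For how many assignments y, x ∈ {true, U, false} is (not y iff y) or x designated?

3

Designated under: (y=true, x=true); (y=U, x=true); (y=false, x=true).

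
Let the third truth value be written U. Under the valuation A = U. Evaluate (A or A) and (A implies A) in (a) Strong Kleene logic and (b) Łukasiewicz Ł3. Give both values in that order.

In Strong Kleene logic: A or A = U or U = U
A implies A = U implies U = U  [not U or U]
(A or A) and (A implies A) = U and U = U
In Łukasiewicz Ł3: A or A = U or U = U
A implies A = U implies U = True  [min(1, 1−½+½)]
(A or A) and (A implies A) = U and True = U

U; U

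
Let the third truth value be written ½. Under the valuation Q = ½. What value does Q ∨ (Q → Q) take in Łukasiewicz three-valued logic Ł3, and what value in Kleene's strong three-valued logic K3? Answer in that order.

True; ½

In Łukasiewicz three-valued logic Ł3: Q → Q = ½ → ½ = True  [min(1, 1−½+½)]
Q ∨ (Q → Q) = ½ ∨ True = True
In Kleene's strong three-valued logic K3: Q → Q = ½ → ½ = ½  [¬½ ∨ ½]
Q ∨ (Q → Q) = ½ ∨ ½ = ½
They differ because Łukasiewicz three-valued logic Ł3 and Kleene's strong three-valued logic K3 treat ½ differently under implication.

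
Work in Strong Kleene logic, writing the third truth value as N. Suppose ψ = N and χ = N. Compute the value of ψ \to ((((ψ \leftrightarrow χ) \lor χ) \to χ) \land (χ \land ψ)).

ψ \leftrightarrow χ = N \leftrightarrow N = N
(ψ \leftrightarrow χ) \lor χ = N \lor N = N
((ψ \leftrightarrow χ) \lor χ) \to χ = N \to N = N
χ \land ψ = N \land N = N
(((ψ \leftrightarrow χ) \lor χ) \to χ) \land (χ \land ψ) = N \land N = N
ψ \to ((((ψ \leftrightarrow χ) \lor χ) \to χ) \land (χ \land ψ)) = N \to N = N

N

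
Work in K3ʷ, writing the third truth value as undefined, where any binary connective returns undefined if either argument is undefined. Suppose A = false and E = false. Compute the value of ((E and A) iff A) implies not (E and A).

E and A = false and false = false
(E and A) iff A = false iff false = true
E and A = false and false = false
not (E and A) = not false = true
((E and A) iff A) implies not (E and A) = true implies true = true

true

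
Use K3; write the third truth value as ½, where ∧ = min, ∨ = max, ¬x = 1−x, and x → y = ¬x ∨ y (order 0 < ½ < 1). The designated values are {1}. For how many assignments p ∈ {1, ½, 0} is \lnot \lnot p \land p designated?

1

p=1: 1 ✓
p=½: ½ ·
p=0: 0 ·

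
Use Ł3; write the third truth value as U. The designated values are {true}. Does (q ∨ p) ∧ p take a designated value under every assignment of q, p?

No

Countermodel: q=true, p=U gives U, which is not designated.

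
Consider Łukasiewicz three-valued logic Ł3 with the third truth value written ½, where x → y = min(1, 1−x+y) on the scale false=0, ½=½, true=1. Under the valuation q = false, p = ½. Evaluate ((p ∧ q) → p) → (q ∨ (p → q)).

p ∧ q = ½ ∧ false = false
(p ∧ q) → p = false → ½ = true
p → q = ½ → false = ½
q ∨ (p → q) = false ∨ ½ = ½
((p ∧ q) → p) → (q ∨ (p → q)) = true → ½ = ½

½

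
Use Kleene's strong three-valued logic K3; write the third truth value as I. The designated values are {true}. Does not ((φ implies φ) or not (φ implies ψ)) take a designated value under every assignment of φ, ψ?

Countermodel: φ=true, ψ=true gives false, which is not designated.

No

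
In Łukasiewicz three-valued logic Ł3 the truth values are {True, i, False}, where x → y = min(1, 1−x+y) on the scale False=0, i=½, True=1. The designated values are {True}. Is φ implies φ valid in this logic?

Every assignment of φ over {True, i, False} gives a value in {True}.
In particular, with φ=i: φ implies φ = True.

Yes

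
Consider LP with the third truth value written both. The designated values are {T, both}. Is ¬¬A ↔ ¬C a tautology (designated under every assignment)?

No

Countermodel: A=T, C=T gives F, which is not designated.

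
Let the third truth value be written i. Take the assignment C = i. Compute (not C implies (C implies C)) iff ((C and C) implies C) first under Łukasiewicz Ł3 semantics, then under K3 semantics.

In Łukasiewicz Ł3: not C = not i = i
C implies C = i implies i = ⊤  [min(1, 1−½+½)]
not C implies (C implies C) = i implies ⊤ = ⊤
C and C = i and i = i
(C and C) implies C = i implies i = ⊤
(not C implies (C implies C)) iff ((C and C) implies C) = ⊤ iff ⊤ = ⊤
In K3: not C = not i = i
C implies C = i implies i = i  [not i or i]
not C implies (C implies C) = i implies i = i
C and C = i and i = i
(C and C) implies C = i implies i = i
(not C implies (C implies C)) iff ((C and C) implies C) = i iff i = i
They differ because Łukasiewicz Ł3 and K3 treat i differently under implication.

⊤; i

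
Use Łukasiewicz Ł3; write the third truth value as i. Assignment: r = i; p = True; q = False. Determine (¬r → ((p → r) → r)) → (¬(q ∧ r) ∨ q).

True

¬r = ¬i = i
p → r = True → i = i
(p → r) → r = i → i = True
¬r → ((p → r) → r) = i → True = True
q ∧ r = False ∧ i = False
¬(q ∧ r) = ¬False = True
¬(q ∧ r) ∨ q = True ∨ False = True
(¬r → ((p → r) → r)) → (¬(q ∧ r) ∨ q) = True → True = True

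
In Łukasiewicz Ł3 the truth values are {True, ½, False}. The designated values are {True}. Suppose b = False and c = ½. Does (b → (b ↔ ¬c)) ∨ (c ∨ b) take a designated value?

Yes

¬c = ¬½ = ½
b ↔ ¬c = False ↔ ½ = ½
b → (b ↔ ¬c) = False → ½ = True
c ∨ b = ½ ∨ False = ½
(b → (b ↔ ¬c)) ∨ (c ∨ b) = True ∨ ½ = True
True ∈ {True}.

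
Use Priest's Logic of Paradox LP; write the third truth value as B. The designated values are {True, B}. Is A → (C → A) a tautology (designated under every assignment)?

Yes

Every assignment of A, C over {True, B, False} gives a value in {True, B}.
In particular, with A=B, C=B: A → (C → A) = B.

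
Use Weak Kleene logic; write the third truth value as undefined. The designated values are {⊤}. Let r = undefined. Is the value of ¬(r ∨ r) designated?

r ∨ r = undefined ∨ undefined = undefined
¬(r ∨ r) = ¬undefined = undefined
undefined ∉ {⊤}.

No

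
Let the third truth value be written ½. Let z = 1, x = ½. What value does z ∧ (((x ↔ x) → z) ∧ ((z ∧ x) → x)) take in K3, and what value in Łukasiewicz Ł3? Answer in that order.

In K3: x ↔ x = ½ ↔ ½ = ½
(x ↔ x) → z = ½ → 1 = 1  [¬½ ∨ 1]
z ∧ x = 1 ∧ ½ = ½
(z ∧ x) → x = ½ → ½ = ½
((x ↔ x) → z) ∧ ((z ∧ x) → x) = 1 ∧ ½ = ½
z ∧ (((x ↔ x) → z) ∧ ((z ∧ x) → x)) = 1 ∧ ½ = ½
In Łukasiewicz Ł3: x ↔ x = ½ ↔ ½ = 1  [1 − |½−½|]
(x ↔ x) → z = 1 → 1 = 1
z ∧ x = 1 ∧ ½ = ½
(z ∧ x) → x = ½ → ½ = 1
((x ↔ x) → z) ∧ ((z ∧ x) → x) = 1 ∧ 1 = 1
z ∧ (((x ↔ x) → z) ∧ ((z ∧ x) → x)) = 1 ∧ 1 = 1
They differ because K3 and Łukasiewicz Ł3 treat ½ differently under implication.

½; 1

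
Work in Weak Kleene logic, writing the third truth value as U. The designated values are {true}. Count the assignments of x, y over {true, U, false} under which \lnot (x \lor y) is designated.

Designated under: (x=false, y=false).

1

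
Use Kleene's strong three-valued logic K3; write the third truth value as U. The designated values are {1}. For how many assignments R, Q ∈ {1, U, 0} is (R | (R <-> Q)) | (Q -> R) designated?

5

Of the 9 assignments, 5 give a value in {1}.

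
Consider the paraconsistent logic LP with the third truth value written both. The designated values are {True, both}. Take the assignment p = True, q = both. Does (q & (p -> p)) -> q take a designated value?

p -> p = True -> True = True
q & (p -> p) = both & True = both
(q & (p -> p)) -> q = both -> both = both  [~both | both]
both ∈ {True, both}.

Yes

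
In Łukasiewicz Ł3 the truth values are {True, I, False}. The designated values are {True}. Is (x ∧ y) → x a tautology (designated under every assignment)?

Every assignment of x, y over {True, I, False} gives a value in {True}.
In particular, with x=I, y=I: (x ∧ y) → x = True.

Yes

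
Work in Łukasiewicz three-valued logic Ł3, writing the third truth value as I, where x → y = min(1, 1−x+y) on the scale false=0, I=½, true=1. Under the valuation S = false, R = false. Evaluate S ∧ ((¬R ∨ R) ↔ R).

false

¬R = ¬false = true
¬R ∨ R = true ∨ false = true
(¬R ∨ R) ↔ R = true ↔ false = false
S ∧ ((¬R ∨ R) ↔ R) = false ∧ false = false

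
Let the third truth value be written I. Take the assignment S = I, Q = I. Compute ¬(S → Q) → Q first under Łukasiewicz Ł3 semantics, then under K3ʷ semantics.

In Łukasiewicz Ł3: S → Q = I → I = T  [min(1, 1−½+½)]
¬(S → Q) = ¬T = F
¬(S → Q) → Q = F → I = T
In K3ʷ: S → Q = I → I = I  [any arg is the third value ⇒ result is the third value]
¬(S → Q) = ¬I = I
¬(S → Q) → Q = I → I = I
They differ because Łukasiewicz Ł3 and K3ʷ treat I differently under the binary connectives.

T; I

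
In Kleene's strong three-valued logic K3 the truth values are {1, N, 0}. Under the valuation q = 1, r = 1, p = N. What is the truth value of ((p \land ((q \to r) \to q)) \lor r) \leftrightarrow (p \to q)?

q \to r = 1 \to 1 = 1
(q \to r) \to q = 1 \to 1 = 1
p \land ((q \to r) \to q) = N \land 1 = N
(p \land ((q \to r) \to q)) \lor r = N \lor 1 = 1
p \to q = N \to 1 = 1  [\lnot N \lor 1]
((p \land ((q \to r) \to q)) \lor r) \leftrightarrow (p \to q) = 1 \leftrightarrow 1 = 1

1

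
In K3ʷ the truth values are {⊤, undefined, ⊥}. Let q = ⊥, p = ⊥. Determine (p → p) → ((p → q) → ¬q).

⊤

p → p = ⊥ → ⊥ = ⊤
p → q = ⊥ → ⊥ = ⊤
¬q = ¬⊥ = ⊤
(p → q) → ¬q = ⊤ → ⊤ = ⊤
(p → p) → ((p → q) → ¬q) = ⊤ → ⊤ = ⊤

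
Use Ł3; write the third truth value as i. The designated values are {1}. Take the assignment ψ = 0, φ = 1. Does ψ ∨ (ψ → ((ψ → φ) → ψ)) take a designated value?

ψ → φ = 0 → 1 = 1
(ψ → φ) → ψ = 1 → 0 = 0
ψ → ((ψ → φ) → ψ) = 0 → 0 = 1
ψ ∨ (ψ → ((ψ → φ) → ψ)) = 0 ∨ 1 = 1
1 ∈ {1}.

Yes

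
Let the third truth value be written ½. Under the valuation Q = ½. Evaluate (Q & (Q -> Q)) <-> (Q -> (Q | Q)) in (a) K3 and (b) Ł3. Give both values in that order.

In K3: Q -> Q = ½ -> ½ = ½  [~½ | ½]
Q & (Q -> Q) = ½ & ½ = ½
Q | Q = ½ | ½ = ½
Q -> (Q | Q) = ½ -> ½ = ½
(Q & (Q -> Q)) <-> (Q -> (Q | Q)) = ½ <-> ½ = ½
In Ł3: Q -> Q = ½ -> ½ = T  [min(1, 1−½+½)]
Q & (Q -> Q) = ½ & T = ½
Q | Q = ½ | ½ = ½
Q -> (Q | Q) = ½ -> ½ = T
(Q & (Q -> Q)) <-> (Q -> (Q | Q)) = ½ <-> T = ½

½; ½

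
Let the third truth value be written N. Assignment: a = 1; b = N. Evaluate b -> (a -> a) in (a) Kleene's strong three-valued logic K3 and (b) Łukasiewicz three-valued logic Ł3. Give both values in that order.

In Kleene's strong three-valued logic K3: a -> a = 1 -> 1 = 1
b -> (a -> a) = N -> 1 = 1
In Łukasiewicz three-valued logic Ł3: a -> a = 1 -> 1 = 1
b -> (a -> a) = N -> 1 = 1  [min(1, 1−½+1)]

1; 1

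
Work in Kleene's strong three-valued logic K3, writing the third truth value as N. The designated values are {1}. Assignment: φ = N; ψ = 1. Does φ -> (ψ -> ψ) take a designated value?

ψ -> ψ = 1 -> 1 = 1
φ -> (ψ -> ψ) = N -> 1 = 1
1 ∈ {1}.

Yes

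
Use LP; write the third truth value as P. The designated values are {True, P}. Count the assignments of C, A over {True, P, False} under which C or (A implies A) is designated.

Of the 9 assignments, 9 give a value in {True, P}.

9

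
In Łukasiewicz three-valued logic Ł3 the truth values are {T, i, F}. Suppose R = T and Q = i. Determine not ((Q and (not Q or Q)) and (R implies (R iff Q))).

not Q = not i = i
not Q or Q = i or i = i
Q and (not Q or Q) = i and i = i
R iff Q = T iff i = i
R implies (R iff Q) = T implies i = i
(Q and (not Q or Q)) and (R implies (R iff Q)) = i and i = i
not ((Q and (not Q or Q)) and (R implies (R iff Q))) = not i = i

i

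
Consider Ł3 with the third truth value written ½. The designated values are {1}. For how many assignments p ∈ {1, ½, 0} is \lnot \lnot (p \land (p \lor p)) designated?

1

p=1: 1 ✓
p=½: ½ ·
p=0: 0 ·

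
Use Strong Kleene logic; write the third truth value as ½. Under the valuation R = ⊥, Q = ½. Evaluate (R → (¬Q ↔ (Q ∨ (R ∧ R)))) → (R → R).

¬Q = ¬½ = ½
R ∧ R = ⊥ ∧ ⊥ = ⊥
Q ∨ (R ∧ R) = ½ ∨ ⊥ = ½
¬Q ↔ (Q ∨ (R ∧ R)) = ½ ↔ ½ = ½
R → (¬Q ↔ (Q ∨ (R ∧ R))) = ⊥ → ½ = ⊤  [¬⊥ ∨ ½]
R → R = ⊥ → ⊥ = ⊤
(R → (¬Q ↔ (Q ∨ (R ∧ R)))) → (R → R) = ⊤ → ⊤ = ⊤

⊤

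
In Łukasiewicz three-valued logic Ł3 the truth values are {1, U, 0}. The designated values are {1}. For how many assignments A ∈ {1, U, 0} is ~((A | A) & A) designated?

A=1: 0 ·
A=U: U ·
A=0: 1 ✓

1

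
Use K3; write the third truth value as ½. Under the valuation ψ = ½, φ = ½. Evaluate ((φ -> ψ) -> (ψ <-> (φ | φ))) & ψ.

½

φ -> ψ = ½ -> ½ = ½  [~½ | ½]
φ | φ = ½ | ½ = ½
ψ <-> (φ | φ) = ½ <-> ½ = ½
(φ -> ψ) -> (ψ <-> (φ | φ)) = ½ -> ½ = ½
((φ -> ψ) -> (ψ <-> (φ | φ))) & ψ = ½ & ½ = ½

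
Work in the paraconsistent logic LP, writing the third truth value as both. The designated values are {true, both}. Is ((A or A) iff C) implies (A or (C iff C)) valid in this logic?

Yes

Every assignment of A, C over {true, both, false} gives a value in {true, both}.
In particular, with A=both, C=both: ((A or A) iff C) implies (A or (C iff C)) = both.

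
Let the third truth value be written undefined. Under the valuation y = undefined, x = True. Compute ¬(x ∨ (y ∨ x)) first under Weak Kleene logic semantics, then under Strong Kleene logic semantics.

undefined; False

In Weak Kleene logic: y ∨ x = undefined ∨ True = undefined
x ∨ (y ∨ x) = True ∨ undefined = undefined
¬(x ∨ (y ∨ x)) = ¬undefined = undefined
In Strong Kleene logic: y ∨ x = undefined ∨ True = True
x ∨ (y ∨ x) = True ∨ True = True
¬(x ∨ (y ∨ x)) = ¬True = False
They differ because Weak Kleene logic and Strong Kleene logic treat undefined differently under the binary connectives.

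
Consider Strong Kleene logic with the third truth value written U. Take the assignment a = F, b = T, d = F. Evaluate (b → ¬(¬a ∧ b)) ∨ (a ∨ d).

¬a = ¬F = T
¬a ∧ b = T ∧ T = T
¬(¬a ∧ b) = ¬T = F
b → ¬(¬a ∧ b) = T → F = F
a ∨ d = F ∨ F = F
(b → ¬(¬a ∧ b)) ∨ (a ∨ d) = F ∨ F = F

F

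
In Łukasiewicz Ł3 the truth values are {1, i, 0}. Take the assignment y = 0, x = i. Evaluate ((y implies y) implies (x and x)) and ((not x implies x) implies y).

y implies y = 0 implies 0 = 1
x and x = i and i = i
(y implies y) implies (x and x) = 1 implies i = i  [min(1, 1−1+½)]
not x = not i = i
not x implies x = i implies i = 1
(not x implies x) implies y = 1 implies 0 = 0
((y implies y) implies (x and x)) and ((not x implies x) implies y) = i and 0 = 0

0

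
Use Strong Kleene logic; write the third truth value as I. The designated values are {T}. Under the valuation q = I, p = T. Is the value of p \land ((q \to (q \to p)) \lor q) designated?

q \to p = I \to T = T
q \to (q \to p) = I \to T = T
(q \to (q \to p)) \lor q = T \lor I = T
p \land ((q \to (q \to p)) \lor q) = T \land T = T
T ∈ {T}.

Yes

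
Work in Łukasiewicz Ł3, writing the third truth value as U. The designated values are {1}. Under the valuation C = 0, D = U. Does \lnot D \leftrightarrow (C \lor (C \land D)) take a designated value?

\lnot D = \lnot U = U
C \land D = 0 \land U = 0
C \lor (C \land D) = 0 \lor 0 = 0
\lnot D \leftrightarrow (C \lor (C \land D)) = U \leftrightarrow 0 = U  [1 − |½−0|]
U ∉ {1}.

No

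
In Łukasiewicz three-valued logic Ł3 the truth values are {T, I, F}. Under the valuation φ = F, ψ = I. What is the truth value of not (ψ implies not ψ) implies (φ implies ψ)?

not ψ = not I = I
ψ implies not ψ = I implies I = T  [min(1, 1−½+½)]
not (ψ implies not ψ) = not T = F
φ implies ψ = F implies I = T
not (ψ implies not ψ) implies (φ implies ψ) = F implies T = T

T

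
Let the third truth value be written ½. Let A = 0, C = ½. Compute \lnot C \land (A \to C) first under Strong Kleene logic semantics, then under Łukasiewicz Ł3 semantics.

½; ½

In Strong Kleene logic: \lnot C = \lnot ½ = ½
A \to C = 0 \to ½ = 1
\lnot C \land (A \to C) = ½ \land 1 = ½
In Łukasiewicz Ł3: \lnot C = \lnot ½ = ½
A \to C = 0 \to ½ = 1  [min(1, 1−0+½)]
\lnot C \land (A \to C) = ½ \land 1 = ½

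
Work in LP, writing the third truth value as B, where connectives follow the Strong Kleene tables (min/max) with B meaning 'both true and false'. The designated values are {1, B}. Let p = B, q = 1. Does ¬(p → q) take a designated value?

No

p → q = B → 1 = 1
¬(p → q) = ¬1 = 0
0 ∉ {1, B}.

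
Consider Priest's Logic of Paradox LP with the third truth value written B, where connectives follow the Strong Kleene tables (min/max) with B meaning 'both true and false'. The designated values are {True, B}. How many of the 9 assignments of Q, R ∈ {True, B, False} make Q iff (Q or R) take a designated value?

Of the 9 assignments, 8 give a value in {True, B}.

8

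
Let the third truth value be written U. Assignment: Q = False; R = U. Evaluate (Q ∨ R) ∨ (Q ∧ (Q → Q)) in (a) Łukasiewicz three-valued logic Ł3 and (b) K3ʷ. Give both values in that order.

U; U

In Łukasiewicz three-valued logic Ł3: Q ∨ R = False ∨ U = U
Q → Q = False → False = True
Q ∧ (Q → Q) = False ∧ True = False
(Q ∨ R) ∨ (Q ∧ (Q → Q)) = U ∨ False = U
In K3ʷ: Q ∨ R = False ∨ U = U
Q → Q = False → False = True
Q ∧ (Q → Q) = False ∧ True = False
(Q ∨ R) ∨ (Q ∧ (Q → Q)) = U ∨ False = U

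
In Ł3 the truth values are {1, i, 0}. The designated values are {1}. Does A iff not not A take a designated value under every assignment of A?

Yes

Every assignment of A over {1, i, 0} gives a value in {1}.
In particular, with A=i: A iff not not A = 1.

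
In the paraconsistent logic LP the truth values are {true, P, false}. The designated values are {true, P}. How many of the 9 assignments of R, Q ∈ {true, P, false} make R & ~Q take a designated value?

4

Designated under: (R=true, Q=P); (R=true, Q=false); (R=P, Q=P); (R=P, Q=false).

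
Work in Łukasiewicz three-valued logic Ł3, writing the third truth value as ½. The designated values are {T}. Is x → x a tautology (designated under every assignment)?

Yes

Every assignment of x over {T, ½, F} gives a value in {T}.
In particular, with x=½: x → x = T.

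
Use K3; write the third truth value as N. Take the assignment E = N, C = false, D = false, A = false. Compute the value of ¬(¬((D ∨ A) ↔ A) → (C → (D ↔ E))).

false

D ∨ A = false ∨ false = false
(D ∨ A) ↔ A = false ↔ false = true
¬((D ∨ A) ↔ A) = ¬true = false
D ↔ E = false ↔ N = N
C → (D ↔ E) = false → N = true
¬((D ∨ A) ↔ A) → (C → (D ↔ E)) = false → true = true
¬(¬((D ∨ A) ↔ A) → (C → (D ↔ E))) = ¬true = false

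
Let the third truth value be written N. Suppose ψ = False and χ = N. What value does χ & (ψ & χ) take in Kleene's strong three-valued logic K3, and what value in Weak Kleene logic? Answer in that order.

False; N

In Kleene's strong three-valued logic K3: ψ & χ = False & N = False
χ & (ψ & χ) = N & False = False
In Weak Kleene logic: ψ & χ = False & N = N
χ & (ψ & χ) = N & N = N
They differ because Kleene's strong three-valued logic K3 and Weak Kleene logic treat N differently under the binary connectives.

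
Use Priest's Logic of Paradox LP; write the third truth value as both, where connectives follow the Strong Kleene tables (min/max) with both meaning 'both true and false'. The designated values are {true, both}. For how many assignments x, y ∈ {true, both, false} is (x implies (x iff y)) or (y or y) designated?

8

Of the 9 assignments, 8 give a value in {true, both}.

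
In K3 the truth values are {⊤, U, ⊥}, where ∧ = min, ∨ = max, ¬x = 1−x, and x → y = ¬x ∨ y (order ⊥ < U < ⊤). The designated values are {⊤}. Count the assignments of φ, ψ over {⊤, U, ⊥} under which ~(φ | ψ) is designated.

Designated under: (φ=⊥, ψ=⊥).

1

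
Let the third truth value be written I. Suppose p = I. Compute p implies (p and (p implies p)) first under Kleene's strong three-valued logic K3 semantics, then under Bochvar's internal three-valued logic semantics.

In Kleene's strong three-valued logic K3: p implies p = I implies I = I  [not I or I]
p and (p implies p) = I and I = I
p implies (p and (p implies p)) = I implies I = I
In Bochvar's internal three-valued logic: p implies p = I implies I = I  [any arg is the third value ⇒ result is the third value]
p and (p implies p) = I and I = I
p implies (p and (p implies p)) = I implies I = I

I; I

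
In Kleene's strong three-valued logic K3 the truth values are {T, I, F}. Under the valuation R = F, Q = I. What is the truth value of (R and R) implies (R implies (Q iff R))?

T

R and R = F and F = F
Q iff R = I iff F = I
R implies (Q iff R) = F implies I = T
(R and R) implies (R implies (Q iff R)) = F implies T = T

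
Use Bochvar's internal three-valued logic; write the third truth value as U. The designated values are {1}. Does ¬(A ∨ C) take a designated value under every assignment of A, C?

No

Countermodel: A=1, C=1 gives 0, which is not designated.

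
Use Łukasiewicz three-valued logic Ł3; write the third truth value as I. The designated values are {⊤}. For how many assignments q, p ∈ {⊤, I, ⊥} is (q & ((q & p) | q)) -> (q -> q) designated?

Of the 9 assignments, 9 give a value in {⊤}.

9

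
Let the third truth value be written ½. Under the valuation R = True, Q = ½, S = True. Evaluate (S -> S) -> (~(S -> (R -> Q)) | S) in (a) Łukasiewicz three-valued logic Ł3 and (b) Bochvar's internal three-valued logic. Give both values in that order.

True; ½

In Łukasiewicz three-valued logic Ł3: S -> S = True -> True = True
R -> Q = True -> ½ = ½  [min(1, 1−1+½)]
S -> (R -> Q) = True -> ½ = ½
~(S -> (R -> Q)) = ~½ = ½
~(S -> (R -> Q)) | S = ½ | True = True
(S -> S) -> (~(S -> (R -> Q)) | S) = True -> True = True
In Bochvar's internal three-valued logic: S -> S = True -> True = True
R -> Q = True -> ½ = ½
S -> (R -> Q) = True -> ½ = ½
~(S -> (R -> Q)) = ~½ = ½
~(S -> (R -> Q)) | S = ½ | True = ½
(S -> S) -> (~(S -> (R -> Q)) | S) = True -> ½ = ½
They differ because Łukasiewicz three-valued logic Ł3 and Bochvar's internal three-valued logic treat ½ differently under the binary connectives.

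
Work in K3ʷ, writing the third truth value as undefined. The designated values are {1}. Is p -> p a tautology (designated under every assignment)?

Countermodel: p=undefined gives undefined, which is not designated.

No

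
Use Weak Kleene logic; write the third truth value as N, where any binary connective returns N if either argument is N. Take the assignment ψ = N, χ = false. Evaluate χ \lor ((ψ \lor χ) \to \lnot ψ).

N

ψ \lor χ = N \lor false = N
\lnot ψ = \lnot N = N
(ψ \lor χ) \to \lnot ψ = N \to N = N  [any arg is the third value ⇒ result is the third value]
χ \lor ((ψ \lor χ) \to \lnot ψ) = false \lor N = N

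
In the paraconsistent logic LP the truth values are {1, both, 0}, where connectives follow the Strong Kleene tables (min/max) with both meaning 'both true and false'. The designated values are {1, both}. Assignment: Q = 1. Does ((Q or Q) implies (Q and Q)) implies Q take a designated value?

Yes

Q or Q = 1 or 1 = 1
Q and Q = 1 and 1 = 1
(Q or Q) implies (Q and Q) = 1 implies 1 = 1
((Q or Q) implies (Q and Q)) implies Q = 1 implies 1 = 1
1 ∈ {1, both}.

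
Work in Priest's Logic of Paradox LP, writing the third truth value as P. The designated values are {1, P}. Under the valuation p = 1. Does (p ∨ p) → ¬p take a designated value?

p ∨ p = 1 ∨ 1 = 1
¬p = ¬1 = 0
(p ∨ p) → ¬p = 1 → 0 = 0
0 ∉ {1, P}.

No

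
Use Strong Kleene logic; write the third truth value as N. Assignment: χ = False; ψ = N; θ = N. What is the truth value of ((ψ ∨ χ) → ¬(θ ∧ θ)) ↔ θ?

N

ψ ∨ χ = N ∨ False = N
θ ∧ θ = N ∧ N = N
¬(θ ∧ θ) = ¬N = N
(ψ ∨ χ) → ¬(θ ∧ θ) = N → N = N
((ψ ∨ χ) → ¬(θ ∧ θ)) ↔ θ = N ↔ N = N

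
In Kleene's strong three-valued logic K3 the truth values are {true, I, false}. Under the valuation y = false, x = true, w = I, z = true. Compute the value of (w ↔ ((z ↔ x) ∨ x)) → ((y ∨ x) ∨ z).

true

z ↔ x = true ↔ true = true
(z ↔ x) ∨ x = true ∨ true = true
w ↔ ((z ↔ x) ∨ x) = I ↔ true = I
y ∨ x = false ∨ true = true
(y ∨ x) ∨ z = true ∨ true = true
(w ↔ ((z ↔ x) ∨ x)) → ((y ∨ x) ∨ z) = I → true = true  [¬I ∨ true]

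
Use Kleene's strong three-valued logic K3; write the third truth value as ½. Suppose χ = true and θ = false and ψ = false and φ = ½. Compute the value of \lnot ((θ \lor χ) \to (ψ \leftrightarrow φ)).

½

θ \lor χ = false \lor true = true
ψ \leftrightarrow φ = false \leftrightarrow ½ = ½
(θ \lor χ) \to (ψ \leftrightarrow φ) = true \to ½ = ½  [\lnot true \lor ½]
\lnot ((θ \lor χ) \to (ψ \leftrightarrow φ)) = \lnot ½ = ½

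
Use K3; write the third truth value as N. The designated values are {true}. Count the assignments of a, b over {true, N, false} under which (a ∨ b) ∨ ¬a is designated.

Of the 9 assignments, 7 give a value in {true}.

7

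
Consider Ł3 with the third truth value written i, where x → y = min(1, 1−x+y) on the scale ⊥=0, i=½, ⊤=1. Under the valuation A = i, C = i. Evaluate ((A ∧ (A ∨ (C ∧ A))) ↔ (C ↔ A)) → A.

C ∧ A = i ∧ i = i
A ∨ (C ∧ A) = i ∨ i = i
A ∧ (A ∨ (C ∧ A)) = i ∧ i = i
C ↔ A = i ↔ i = ⊤  [1 − |½−½|]
(A ∧ (A ∨ (C ∧ A))) ↔ (C ↔ A) = i ↔ ⊤ = i
((A ∧ (A ∨ (C ∧ A))) ↔ (C ↔ A)) → A = i → i = ⊤

⊤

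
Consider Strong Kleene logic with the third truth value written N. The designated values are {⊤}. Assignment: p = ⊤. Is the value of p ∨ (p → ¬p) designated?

¬p = ¬⊤ = ⊥
p → ¬p = ⊤ → ⊥ = ⊥
p ∨ (p → ¬p) = ⊤ ∨ ⊥ = ⊤
⊤ ∈ {⊤}.

Yes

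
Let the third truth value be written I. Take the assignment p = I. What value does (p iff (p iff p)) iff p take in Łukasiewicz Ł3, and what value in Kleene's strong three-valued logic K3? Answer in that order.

1; I

In Łukasiewicz Ł3: p iff p = I iff I = 1  [1 − |½−½|]
p iff (p iff p) = I iff 1 = I
(p iff (p iff p)) iff p = I iff I = 1
In Kleene's strong three-valued logic K3: p iff p = I iff I = I
p iff (p iff p) = I iff I = I
(p iff (p iff p)) iff p = I iff I = I
They differ because Łukasiewicz Ł3 and Kleene's strong three-valued logic K3 treat I differently under implication.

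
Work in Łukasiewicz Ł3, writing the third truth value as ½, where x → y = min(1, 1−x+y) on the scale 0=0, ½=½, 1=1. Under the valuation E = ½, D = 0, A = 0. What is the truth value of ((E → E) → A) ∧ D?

0

E → E = ½ → ½ = 1  [min(1, 1−½+½)]
(E → E) → A = 1 → 0 = 0
((E → E) → A) ∧ D = 0 ∧ 0 = 0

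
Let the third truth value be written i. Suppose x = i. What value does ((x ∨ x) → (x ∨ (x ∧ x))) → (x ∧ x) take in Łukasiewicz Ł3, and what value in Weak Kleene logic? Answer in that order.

In Łukasiewicz Ł3: x ∨ x = i ∨ i = i
x ∧ x = i ∧ i = i
x ∨ (x ∧ x) = i ∨ i = i
(x ∨ x) → (x ∨ (x ∧ x)) = i → i = true  [min(1, 1−½+½)]
x ∧ x = i ∧ i = i
((x ∨ x) → (x ∨ (x ∧ x))) → (x ∧ x) = true → i = i
In Weak Kleene logic: x ∨ x = i ∨ i = i
x ∧ x = i ∧ i = i
x ∨ (x ∧ x) = i ∨ i = i
(x ∨ x) → (x ∨ (x ∧ x)) = i → i = i
x ∧ x = i ∧ i = i
((x ∨ x) → (x ∨ (x ∧ x))) → (x ∧ x) = i → i = i

i; i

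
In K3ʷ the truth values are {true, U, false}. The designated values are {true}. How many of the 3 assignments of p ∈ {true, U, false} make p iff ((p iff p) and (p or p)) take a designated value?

2

p=true: true ✓
p=U: U ·
p=false: true ✓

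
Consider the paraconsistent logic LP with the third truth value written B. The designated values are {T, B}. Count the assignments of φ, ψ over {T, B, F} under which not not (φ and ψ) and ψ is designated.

4

Designated under: (φ=T, ψ=T); (φ=T, ψ=B); (φ=B, ψ=T); (φ=B, ψ=B).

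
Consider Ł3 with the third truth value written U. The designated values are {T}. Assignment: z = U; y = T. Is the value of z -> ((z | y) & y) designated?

Yes

z | y = U | T = T
(z | y) & y = T & T = T
z -> ((z | y) & y) = U -> T = T  [min(1, 1−½+1)]
T ∈ {T}.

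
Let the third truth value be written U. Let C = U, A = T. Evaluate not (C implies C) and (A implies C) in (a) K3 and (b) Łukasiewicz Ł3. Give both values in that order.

U; F

In K3: C implies C = U implies U = U  [not U or U]
not (C implies C) = not U = U
A implies C = T implies U = U
not (C implies C) and (A implies C) = U and U = U
In Łukasiewicz Ł3: C implies C = U implies U = T  [min(1, 1−½+½)]
not (C implies C) = not T = F
A implies C = T implies U = U
not (C implies C) and (A implies C) = F and U = F
They differ because K3 and Łukasiewicz Ł3 treat U differently under implication.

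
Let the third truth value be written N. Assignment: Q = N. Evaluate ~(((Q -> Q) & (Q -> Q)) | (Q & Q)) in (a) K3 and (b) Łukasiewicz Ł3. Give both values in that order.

N; False

In K3: Q -> Q = N -> N = N  [~N | N]
Q -> Q = N -> N = N
(Q -> Q) & (Q -> Q) = N & N = N
Q & Q = N & N = N
((Q -> Q) & (Q -> Q)) | (Q & Q) = N | N = N
~(((Q -> Q) & (Q -> Q)) | (Q & Q)) = ~N = N
In Łukasiewicz Ł3: Q -> Q = N -> N = True  [min(1, 1−½+½)]
Q -> Q = N -> N = True
(Q -> Q) & (Q -> Q) = True & True = True
Q & Q = N & N = N
((Q -> Q) & (Q -> Q)) | (Q & Q) = True | N = True
~(((Q -> Q) & (Q -> Q)) | (Q & Q)) = ~True = False
They differ because K3 and Łukasiewicz Ł3 treat N differently under implication.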